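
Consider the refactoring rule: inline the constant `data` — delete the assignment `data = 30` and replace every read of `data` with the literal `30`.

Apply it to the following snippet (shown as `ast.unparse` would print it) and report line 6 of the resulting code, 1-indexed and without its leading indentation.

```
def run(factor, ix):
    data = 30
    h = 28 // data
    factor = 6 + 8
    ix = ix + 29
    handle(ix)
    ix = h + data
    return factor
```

ix = h + 30

Transformed code:
def run(factor, ix):
    h = 28 // 30
    factor = 6 + 8
    ix = ix + 29
    handle(ix)
    ix = h + 30
    return factor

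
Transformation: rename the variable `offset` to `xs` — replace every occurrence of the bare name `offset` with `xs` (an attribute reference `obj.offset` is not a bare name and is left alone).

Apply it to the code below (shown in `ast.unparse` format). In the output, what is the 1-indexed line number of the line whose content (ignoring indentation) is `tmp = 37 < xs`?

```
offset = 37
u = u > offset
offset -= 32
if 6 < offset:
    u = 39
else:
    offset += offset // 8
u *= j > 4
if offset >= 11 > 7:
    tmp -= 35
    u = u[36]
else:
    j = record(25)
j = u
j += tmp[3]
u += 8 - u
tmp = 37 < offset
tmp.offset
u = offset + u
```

17

Transformed code:
xs = 37
u = u > xs
xs -= 32
if 6 < xs:
    u = 39
else:
    xs += xs // 8
u *= j > 4
if xs >= 11 > 7:
    tmp -= 35
    u = u[36]
else:
    j = record(25)
j = u
j += tmp[3]
u += 8 - u
tmp = 37 < xs
tmp.offset
u = xs + u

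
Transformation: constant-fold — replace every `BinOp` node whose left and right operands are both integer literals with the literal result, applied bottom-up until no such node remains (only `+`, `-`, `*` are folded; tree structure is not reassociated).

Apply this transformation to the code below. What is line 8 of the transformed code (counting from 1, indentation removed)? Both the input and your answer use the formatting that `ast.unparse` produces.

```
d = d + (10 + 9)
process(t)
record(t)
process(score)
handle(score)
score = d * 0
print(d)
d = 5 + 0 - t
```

d = 5 - t

Transformed code:
d = d + 19
process(t)
record(t)
process(score)
handle(score)
score = d * 0
print(d)
d = 5 - t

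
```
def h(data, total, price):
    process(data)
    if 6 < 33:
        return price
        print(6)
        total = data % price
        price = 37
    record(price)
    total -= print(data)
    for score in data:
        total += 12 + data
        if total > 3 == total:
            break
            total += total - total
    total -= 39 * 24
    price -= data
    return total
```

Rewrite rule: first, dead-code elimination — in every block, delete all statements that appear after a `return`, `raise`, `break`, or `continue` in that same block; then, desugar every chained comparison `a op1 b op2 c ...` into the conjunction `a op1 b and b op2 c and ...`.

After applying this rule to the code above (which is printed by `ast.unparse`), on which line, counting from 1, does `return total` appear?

Transformed code:
def h(data, total, price):
    process(data)
    if 6 < 33:
        return price
    record(price)
    total -= print(data)
    for score in data:
        total += 12 + data
        if total > 3 and 3 == total:
            break
    total -= 39 * 24
    price -= data
    return total

13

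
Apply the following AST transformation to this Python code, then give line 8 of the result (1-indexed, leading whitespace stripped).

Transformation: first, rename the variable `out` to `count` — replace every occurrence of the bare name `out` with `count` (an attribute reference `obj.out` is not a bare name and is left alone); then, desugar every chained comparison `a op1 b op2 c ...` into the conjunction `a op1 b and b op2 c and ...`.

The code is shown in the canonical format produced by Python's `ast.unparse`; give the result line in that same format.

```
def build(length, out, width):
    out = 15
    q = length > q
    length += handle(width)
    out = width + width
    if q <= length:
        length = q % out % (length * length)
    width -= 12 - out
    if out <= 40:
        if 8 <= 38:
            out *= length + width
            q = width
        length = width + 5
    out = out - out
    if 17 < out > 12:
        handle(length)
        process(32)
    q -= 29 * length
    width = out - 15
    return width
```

Transformed code:
def build(length, count, width):
    count = 15
    q = length > q
    length += handle(width)
    count = width + width
    if q <= length:
        length = q % count % (length * length)
    width -= 12 - count
    if count <= 40:
        if 8 <= 38:
            count *= length + width
            q = width
        length = width + 5
    count = count - count
    if 17 < count and count > 12:
        handle(length)
        process(32)
    q -= 29 * length
    width = count - 15
    return width

width -= 12 - count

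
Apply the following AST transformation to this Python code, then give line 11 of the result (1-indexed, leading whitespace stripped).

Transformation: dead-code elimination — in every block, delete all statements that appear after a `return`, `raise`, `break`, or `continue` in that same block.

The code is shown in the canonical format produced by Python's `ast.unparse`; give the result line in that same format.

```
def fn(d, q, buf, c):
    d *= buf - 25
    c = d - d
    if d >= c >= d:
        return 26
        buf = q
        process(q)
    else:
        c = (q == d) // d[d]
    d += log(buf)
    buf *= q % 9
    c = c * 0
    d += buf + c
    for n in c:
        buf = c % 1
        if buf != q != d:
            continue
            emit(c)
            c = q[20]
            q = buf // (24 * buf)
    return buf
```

Transformed code:
def fn(d, q, buf, c):
    d *= buf - 25
    c = d - d
    if d >= c >= d:
        return 26
    else:
        c = (q == d) // d[d]
    d += log(buf)
    buf *= q % 9
    c = c * 0
    d += buf + c
    for n in c:
        buf = c % 1
        if buf != q != d:
            continue
    return buf

d += buf + c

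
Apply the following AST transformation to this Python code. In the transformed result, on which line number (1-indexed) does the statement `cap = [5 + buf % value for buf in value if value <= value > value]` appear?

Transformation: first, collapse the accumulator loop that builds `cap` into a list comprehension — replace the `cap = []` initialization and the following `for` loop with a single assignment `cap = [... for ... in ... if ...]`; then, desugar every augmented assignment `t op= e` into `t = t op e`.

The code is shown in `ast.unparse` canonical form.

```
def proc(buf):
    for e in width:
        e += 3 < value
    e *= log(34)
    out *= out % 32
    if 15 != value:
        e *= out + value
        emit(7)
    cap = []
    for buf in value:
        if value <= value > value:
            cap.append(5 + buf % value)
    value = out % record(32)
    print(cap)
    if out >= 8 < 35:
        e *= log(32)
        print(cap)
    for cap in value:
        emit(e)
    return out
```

9

Transformed code:
def proc(buf):
    for e in width:
        e = e + (3 < value)
    e = e * log(34)
    out = out * (out % 32)
    if 15 != value:
        e = e * (out + value)
        emit(7)
    cap = [5 + buf % value for buf in value if value <= value > value]
    value = out % record(32)
    print(cap)
    if out >= 8 < 35:
        e = e * log(32)
        print(cap)
    for cap in value:
        emit(e)
    return out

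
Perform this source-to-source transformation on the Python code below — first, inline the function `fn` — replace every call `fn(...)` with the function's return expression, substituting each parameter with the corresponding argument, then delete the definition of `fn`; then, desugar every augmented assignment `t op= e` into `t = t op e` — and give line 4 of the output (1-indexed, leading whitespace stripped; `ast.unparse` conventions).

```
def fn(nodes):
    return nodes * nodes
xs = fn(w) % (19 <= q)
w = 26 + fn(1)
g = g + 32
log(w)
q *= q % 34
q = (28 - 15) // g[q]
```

Transformed code:
xs = w * w % (19 <= q)
w = 26 + 1 * 1
g = g + 32
log(w)
q = q * (q % 34)
q = (28 - 15) // g[q]

log(w)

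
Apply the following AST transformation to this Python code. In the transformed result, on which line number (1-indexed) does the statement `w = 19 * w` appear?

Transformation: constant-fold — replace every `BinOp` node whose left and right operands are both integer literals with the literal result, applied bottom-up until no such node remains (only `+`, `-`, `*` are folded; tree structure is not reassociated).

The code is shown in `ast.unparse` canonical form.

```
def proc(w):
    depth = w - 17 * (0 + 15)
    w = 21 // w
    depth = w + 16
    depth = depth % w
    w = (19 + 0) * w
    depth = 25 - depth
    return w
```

6

Transformed code:
def proc(w):
    depth = w - 255
    w = 21 // w
    depth = w + 16
    depth = depth % w
    w = 19 * w
    depth = 25 - depth
    return w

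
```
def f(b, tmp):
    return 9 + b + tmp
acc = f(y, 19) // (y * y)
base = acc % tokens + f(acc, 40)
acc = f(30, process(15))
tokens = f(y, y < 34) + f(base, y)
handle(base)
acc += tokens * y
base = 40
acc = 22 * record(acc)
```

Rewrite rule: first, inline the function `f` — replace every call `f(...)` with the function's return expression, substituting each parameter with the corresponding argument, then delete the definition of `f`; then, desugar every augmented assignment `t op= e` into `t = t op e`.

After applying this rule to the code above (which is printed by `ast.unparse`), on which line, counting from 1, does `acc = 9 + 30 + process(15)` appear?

3

Transformed code:
acc = (9 + y + 19) // (y * y)
base = acc % tokens + (9 + acc + 40)
acc = 9 + 30 + process(15)
tokens = 9 + y + (y < 34) + (9 + base + y)
handle(base)
acc = acc + tokens * y
base = 40
acc = 22 * record(acc)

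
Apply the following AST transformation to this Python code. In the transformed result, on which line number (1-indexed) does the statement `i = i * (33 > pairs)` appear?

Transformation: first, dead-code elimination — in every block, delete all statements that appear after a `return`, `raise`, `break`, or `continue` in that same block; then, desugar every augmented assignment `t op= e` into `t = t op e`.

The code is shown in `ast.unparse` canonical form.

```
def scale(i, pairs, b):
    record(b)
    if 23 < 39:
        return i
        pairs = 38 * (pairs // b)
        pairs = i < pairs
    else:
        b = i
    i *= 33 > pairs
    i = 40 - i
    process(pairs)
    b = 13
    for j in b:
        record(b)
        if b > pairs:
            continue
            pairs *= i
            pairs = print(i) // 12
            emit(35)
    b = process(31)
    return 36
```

7

Transformed code:
def scale(i, pairs, b):
    record(b)
    if 23 < 39:
        return i
    else:
        b = i
    i = i * (33 > pairs)
    i = 40 - i
    process(pairs)
    b = 13
    for j in b:
        record(b)
        if b > pairs:
            continue
    b = process(31)
    return 36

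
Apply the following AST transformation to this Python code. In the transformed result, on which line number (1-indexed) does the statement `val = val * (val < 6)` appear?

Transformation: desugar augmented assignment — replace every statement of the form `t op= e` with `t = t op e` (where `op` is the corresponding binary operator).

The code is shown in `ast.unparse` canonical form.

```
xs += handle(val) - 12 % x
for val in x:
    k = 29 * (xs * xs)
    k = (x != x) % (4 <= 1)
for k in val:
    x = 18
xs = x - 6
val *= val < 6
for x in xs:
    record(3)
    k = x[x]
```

8

Transformed code:
xs = xs + (handle(val) - 12 % x)
for val in x:
    k = 29 * (xs * xs)
    k = (x != x) % (4 <= 1)
for k in val:
    x = 18
xs = x - 6
val = val * (val < 6)
for x in xs:
    record(3)
    k = x[x]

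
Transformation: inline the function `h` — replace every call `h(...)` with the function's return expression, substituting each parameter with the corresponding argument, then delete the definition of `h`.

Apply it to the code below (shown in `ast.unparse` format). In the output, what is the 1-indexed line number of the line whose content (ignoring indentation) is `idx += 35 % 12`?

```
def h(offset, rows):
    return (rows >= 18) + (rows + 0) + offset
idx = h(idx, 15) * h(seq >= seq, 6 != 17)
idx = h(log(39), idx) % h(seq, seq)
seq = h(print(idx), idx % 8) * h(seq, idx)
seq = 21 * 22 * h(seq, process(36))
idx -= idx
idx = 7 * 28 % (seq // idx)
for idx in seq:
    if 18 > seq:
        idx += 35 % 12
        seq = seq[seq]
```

Transformed code:
idx = ((15 >= 18) + (15 + 0) + idx) * (((6 != 17) >= 18) + ((6 != 17) + 0) + (seq >= seq))
idx = ((idx >= 18) + (idx + 0) + log(39)) % ((seq >= 18) + (seq + 0) + seq)
seq = ((idx % 8 >= 18) + (idx % 8 + 0) + print(idx)) * ((idx >= 18) + (idx + 0) + seq)
seq = 21 * 22 * ((process(36) >= 18) + (process(36) + 0) + seq)
idx -= idx
idx = 7 * 28 % (seq // idx)
for idx in seq:
    if 18 > seq:
        idx += 35 % 12
        seq = seq[seq]

9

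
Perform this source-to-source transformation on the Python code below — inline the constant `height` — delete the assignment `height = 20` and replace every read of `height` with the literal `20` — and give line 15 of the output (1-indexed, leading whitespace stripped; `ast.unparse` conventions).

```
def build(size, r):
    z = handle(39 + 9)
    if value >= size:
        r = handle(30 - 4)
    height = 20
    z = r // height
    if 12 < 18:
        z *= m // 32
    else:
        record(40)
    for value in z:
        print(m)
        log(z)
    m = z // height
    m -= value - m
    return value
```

Transformed code:
def build(size, r):
    z = handle(39 + 9)
    if value >= size:
        r = handle(30 - 4)
    z = r // 20
    if 12 < 18:
        z *= m // 32
    else:
        record(40)
    for value in z:
        print(m)
        log(z)
    m = z // 20
    m -= value - m
    return value

return value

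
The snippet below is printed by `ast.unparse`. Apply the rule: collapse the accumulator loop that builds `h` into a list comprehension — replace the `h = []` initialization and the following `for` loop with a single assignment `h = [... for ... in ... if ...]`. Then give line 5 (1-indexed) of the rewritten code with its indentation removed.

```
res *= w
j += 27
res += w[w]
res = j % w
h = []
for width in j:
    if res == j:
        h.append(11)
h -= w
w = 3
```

Transformed code:
res *= w
j += 27
res += w[w]
res = j % w
h = [11 for width in j if res == j]
h -= w
w = 3

h = [11 for width in j if res == j]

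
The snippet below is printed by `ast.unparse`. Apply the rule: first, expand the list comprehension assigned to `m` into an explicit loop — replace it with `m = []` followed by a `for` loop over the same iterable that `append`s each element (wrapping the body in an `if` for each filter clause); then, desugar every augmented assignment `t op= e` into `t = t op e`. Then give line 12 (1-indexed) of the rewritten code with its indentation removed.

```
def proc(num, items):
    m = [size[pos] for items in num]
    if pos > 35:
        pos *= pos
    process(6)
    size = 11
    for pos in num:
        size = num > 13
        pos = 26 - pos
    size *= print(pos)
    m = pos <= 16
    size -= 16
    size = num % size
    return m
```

Transformed code:
def proc(num, items):
    m = []
    for items in num:
        m.append(size[pos])
    if pos > 35:
        pos = pos * pos
    process(6)
    size = 11
    for pos in num:
        size = num > 13
        pos = 26 - pos
    size = size * print(pos)
    m = pos <= 16
    size = size - 16
    size = num % size
    return m

size = size * print(pos)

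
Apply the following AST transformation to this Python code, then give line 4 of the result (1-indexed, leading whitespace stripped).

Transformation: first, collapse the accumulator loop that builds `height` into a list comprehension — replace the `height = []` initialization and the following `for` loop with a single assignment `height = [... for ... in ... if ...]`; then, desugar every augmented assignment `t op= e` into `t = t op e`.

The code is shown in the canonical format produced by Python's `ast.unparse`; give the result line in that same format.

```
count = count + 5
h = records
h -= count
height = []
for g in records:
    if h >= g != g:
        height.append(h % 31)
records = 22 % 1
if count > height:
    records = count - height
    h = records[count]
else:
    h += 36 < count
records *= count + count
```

Transformed code:
count = count + 5
h = records
h = h - count
height = [h % 31 for g in records if h >= g != g]
records = 22 % 1
if count > height:
    records = count - height
    h = records[count]
else:
    h = h + (36 < count)
records = records * (count + count)

height = [h % 31 for g in records if h >= g != g]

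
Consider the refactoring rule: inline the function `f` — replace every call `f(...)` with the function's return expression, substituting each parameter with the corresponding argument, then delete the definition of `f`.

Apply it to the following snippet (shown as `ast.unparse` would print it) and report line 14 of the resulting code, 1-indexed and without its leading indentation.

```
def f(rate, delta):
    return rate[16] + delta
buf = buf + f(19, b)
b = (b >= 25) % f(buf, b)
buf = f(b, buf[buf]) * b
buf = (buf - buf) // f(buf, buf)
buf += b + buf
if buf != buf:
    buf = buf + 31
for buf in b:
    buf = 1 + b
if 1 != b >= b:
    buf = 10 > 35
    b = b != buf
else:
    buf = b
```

Transformed code:
buf = buf + (19[16] + b)
b = (b >= 25) % (buf[16] + b)
buf = (b[16] + buf[buf]) * b
buf = (buf - buf) // (buf[16] + buf)
buf += b + buf
if buf != buf:
    buf = buf + 31
for buf in b:
    buf = 1 + b
if 1 != b >= b:
    buf = 10 > 35
    b = b != buf
else:
    buf = b

buf = b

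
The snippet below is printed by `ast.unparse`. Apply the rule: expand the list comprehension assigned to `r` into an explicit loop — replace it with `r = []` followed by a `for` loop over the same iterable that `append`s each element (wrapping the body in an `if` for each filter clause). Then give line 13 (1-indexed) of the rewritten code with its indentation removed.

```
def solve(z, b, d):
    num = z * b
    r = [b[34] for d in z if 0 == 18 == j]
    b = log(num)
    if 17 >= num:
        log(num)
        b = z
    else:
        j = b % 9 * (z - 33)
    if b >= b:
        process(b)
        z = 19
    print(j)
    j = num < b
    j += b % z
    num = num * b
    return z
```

Transformed code:
def solve(z, b, d):
    num = z * b
    r = []
    for d in z:
        if 0 == 18 == j:
            r.append(b[34])
    b = log(num)
    if 17 >= num:
        log(num)
        b = z
    else:
        j = b % 9 * (z - 33)
    if b >= b:
        process(b)
        z = 19
    print(j)
    j = num < b
    j += b % z
    num = num * b
    return z

if b >= b:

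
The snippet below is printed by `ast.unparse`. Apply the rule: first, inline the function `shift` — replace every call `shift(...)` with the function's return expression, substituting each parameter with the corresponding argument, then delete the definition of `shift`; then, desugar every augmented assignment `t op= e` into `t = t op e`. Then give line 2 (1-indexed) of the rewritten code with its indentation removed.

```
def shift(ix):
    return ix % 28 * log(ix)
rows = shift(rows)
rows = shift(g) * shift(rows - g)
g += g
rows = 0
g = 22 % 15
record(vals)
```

Transformed code:
rows = rows % 28 * log(rows)
rows = g % 28 * log(g) * ((rows - g) % 28 * log(rows - g))
g = g + g
rows = 0
g = 22 % 15
record(vals)

rows = g % 28 * log(g) * ((rows - g) % 28 * log(rows - g))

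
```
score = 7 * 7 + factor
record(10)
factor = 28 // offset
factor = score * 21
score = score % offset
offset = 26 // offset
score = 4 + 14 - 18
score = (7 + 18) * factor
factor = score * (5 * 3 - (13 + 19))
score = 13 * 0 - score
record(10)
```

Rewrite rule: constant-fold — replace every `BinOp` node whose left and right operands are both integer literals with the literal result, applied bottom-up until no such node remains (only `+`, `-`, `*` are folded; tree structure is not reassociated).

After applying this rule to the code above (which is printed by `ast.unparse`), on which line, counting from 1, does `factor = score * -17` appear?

Transformed code:
score = 49 + factor
record(10)
factor = 28 // offset
factor = score * 21
score = score % offset
offset = 26 // offset
score = 0
score = 25 * factor
factor = score * -17
score = 0 - score
record(10)

9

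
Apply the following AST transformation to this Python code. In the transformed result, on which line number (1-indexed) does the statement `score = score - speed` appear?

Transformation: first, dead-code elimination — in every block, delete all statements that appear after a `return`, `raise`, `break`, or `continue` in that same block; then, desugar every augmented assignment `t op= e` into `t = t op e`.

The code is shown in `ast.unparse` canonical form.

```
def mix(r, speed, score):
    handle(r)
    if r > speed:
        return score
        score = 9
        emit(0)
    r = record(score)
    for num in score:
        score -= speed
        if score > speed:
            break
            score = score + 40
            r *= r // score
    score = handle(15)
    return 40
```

Transformed code:
def mix(r, speed, score):
    handle(r)
    if r > speed:
        return score
    r = record(score)
    for num in score:
        score = score - speed
        if score > speed:
            break
    score = handle(15)
    return 40

7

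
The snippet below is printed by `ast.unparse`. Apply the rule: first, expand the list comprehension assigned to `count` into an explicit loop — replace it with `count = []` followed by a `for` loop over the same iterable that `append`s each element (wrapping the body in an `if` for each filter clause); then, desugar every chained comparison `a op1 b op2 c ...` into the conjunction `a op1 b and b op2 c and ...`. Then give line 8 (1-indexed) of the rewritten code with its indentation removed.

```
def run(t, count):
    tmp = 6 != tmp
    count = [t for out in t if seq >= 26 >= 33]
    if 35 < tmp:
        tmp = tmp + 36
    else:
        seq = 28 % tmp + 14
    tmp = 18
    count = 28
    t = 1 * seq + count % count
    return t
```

tmp = tmp + 36

Transformed code:
def run(t, count):
    tmp = 6 != tmp
    count = []
    for out in t:
        if seq >= 26 and 26 >= 33:
            count.append(t)
    if 35 < tmp:
        tmp = tmp + 36
    else:
        seq = 28 % tmp + 14
    tmp = 18
    count = 28
    t = 1 * seq + count % count
    return t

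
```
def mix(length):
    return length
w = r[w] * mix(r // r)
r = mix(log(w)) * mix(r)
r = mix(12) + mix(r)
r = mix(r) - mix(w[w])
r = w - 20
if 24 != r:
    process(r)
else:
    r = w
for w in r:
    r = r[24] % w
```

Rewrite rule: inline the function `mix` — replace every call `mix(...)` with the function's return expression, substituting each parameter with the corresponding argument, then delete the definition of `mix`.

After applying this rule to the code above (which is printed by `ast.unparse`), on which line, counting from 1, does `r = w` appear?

9

Transformed code:
w = r[w] * (r // r)
r = log(w) * r
r = 12 + r
r = r - w[w]
r = w - 20
if 24 != r:
    process(r)
else:
    r = w
for w in r:
    r = r[24] % w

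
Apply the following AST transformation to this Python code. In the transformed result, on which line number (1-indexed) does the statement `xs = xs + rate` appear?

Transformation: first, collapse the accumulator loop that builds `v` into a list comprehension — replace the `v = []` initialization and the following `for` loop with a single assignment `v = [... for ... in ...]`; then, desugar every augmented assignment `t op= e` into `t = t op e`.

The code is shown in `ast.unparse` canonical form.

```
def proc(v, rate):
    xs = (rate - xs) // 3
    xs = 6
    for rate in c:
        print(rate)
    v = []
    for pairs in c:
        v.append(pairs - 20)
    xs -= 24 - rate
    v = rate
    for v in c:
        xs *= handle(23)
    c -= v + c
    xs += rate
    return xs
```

Transformed code:
def proc(v, rate):
    xs = (rate - xs) // 3
    xs = 6
    for rate in c:
        print(rate)
    v = [pairs - 20 for pairs in c]
    xs = xs - (24 - rate)
    v = rate
    for v in c:
        xs = xs * handle(23)
    c = c - (v + c)
    xs = xs + rate
    return xs

12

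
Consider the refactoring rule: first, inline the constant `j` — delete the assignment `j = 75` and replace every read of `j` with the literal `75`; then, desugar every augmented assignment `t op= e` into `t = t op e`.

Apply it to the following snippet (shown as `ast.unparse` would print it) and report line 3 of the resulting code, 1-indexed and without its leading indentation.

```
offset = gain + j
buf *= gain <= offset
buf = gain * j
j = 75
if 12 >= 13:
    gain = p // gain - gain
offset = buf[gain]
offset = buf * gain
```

buf = gain * 75

Transformed code:
offset = gain + 75
buf = buf * (gain <= offset)
buf = gain * 75
if 12 >= 13:
    gain = p // gain - gain
offset = buf[gain]
offset = buf * gain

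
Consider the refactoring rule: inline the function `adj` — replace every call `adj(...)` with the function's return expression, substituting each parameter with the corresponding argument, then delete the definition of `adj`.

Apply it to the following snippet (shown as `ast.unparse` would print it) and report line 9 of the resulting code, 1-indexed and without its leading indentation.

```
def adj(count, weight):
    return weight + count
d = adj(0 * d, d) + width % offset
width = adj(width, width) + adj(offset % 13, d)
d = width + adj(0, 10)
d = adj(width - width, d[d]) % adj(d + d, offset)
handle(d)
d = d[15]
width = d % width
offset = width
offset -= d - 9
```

Transformed code:
d = d + 0 * d + width % offset
width = width + width + (d + offset % 13)
d = width + (10 + 0)
d = (d[d] + (width - width)) % (offset + (d + d))
handle(d)
d = d[15]
width = d % width
offset = width
offset -= d - 9

offset -= d - 9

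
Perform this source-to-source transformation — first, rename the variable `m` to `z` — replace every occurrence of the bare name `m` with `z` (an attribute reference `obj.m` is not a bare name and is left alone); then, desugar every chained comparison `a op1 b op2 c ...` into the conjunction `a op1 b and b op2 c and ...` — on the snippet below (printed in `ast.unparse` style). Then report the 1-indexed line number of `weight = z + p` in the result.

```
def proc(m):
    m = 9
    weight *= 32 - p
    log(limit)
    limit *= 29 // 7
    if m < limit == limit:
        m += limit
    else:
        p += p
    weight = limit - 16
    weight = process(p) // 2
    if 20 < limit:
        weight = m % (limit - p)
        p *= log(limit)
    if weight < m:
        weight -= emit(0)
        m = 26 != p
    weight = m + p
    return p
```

18

Transformed code:
def proc(z):
    z = 9
    weight *= 32 - p
    log(limit)
    limit *= 29 // 7
    if z < limit and limit == limit:
        z += limit
    else:
        p += p
    weight = limit - 16
    weight = process(p) // 2
    if 20 < limit:
        weight = z % (limit - p)
        p *= log(limit)
    if weight < z:
        weight -= emit(0)
        z = 26 != p
    weight = z + p
    return p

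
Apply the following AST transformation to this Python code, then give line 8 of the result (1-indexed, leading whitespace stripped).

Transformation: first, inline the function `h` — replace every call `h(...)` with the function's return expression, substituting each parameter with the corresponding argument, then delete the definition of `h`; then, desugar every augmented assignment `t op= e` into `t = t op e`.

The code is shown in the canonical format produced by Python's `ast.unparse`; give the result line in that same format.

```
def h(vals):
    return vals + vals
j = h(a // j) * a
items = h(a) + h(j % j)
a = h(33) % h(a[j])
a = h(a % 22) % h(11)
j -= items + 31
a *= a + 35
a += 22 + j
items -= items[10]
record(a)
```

Transformed code:
j = (a // j + a // j) * a
items = a + a + (j % j + j % j)
a = (33 + 33) % (a[j] + a[j])
a = (a % 22 + a % 22) % (11 + 11)
j = j - (items + 31)
a = a * (a + 35)
a = a + (22 + j)
items = items - items[10]
record(a)

items = items - items[10]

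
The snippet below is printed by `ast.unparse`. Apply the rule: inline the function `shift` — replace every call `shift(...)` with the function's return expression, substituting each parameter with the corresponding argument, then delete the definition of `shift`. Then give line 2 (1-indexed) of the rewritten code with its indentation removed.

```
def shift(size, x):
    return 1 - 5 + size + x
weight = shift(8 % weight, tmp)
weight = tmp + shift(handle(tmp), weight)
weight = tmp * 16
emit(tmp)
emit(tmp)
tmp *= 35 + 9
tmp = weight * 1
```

weight = tmp + (1 - 5 + handle(tmp) + weight)

Transformed code:
weight = 1 - 5 + 8 % weight + tmp
weight = tmp + (1 - 5 + handle(tmp) + weight)
weight = tmp * 16
emit(tmp)
emit(tmp)
tmp *= 35 + 9
tmp = weight * 1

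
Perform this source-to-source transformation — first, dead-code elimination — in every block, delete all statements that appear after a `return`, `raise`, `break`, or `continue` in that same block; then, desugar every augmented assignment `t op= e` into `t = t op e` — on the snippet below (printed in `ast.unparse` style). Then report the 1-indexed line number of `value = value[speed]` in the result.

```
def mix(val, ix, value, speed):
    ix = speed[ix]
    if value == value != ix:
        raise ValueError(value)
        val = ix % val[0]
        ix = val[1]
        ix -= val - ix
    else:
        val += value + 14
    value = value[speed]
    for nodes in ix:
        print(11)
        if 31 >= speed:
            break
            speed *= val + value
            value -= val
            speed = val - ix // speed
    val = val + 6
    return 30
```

Transformed code:
def mix(val, ix, value, speed):
    ix = speed[ix]
    if value == value != ix:
        raise ValueError(value)
    else:
        val = val + (value + 14)
    value = value[speed]
    for nodes in ix:
        print(11)
        if 31 >= speed:
            break
    val = val + 6
    return 30

7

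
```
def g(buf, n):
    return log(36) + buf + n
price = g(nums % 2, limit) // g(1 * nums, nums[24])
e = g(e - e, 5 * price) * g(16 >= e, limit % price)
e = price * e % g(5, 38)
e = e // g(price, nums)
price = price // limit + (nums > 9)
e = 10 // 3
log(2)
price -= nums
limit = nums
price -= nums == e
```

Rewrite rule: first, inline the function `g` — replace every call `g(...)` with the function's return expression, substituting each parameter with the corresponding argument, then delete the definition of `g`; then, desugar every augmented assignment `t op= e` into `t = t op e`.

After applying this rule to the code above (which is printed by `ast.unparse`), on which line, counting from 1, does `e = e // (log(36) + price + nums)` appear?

4

Transformed code:
price = (log(36) + nums % 2 + limit) // (log(36) + 1 * nums + nums[24])
e = (log(36) + (e - e) + 5 * price) * (log(36) + (16 >= e) + limit % price)
e = price * e % (log(36) + 5 + 38)
e = e // (log(36) + price + nums)
price = price // limit + (nums > 9)
e = 10 // 3
log(2)
price = price - nums
limit = nums
price = price - (nums == e)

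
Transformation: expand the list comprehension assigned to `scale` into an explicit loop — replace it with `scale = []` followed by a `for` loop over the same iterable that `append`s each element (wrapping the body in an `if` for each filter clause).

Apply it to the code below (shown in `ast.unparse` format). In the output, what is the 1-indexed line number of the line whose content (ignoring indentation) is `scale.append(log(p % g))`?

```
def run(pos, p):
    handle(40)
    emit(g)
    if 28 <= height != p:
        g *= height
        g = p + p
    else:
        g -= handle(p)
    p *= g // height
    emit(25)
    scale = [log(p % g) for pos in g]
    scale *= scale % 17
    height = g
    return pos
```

13

Transformed code:
def run(pos, p):
    handle(40)
    emit(g)
    if 28 <= height != p:
        g *= height
        g = p + p
    else:
        g -= handle(p)
    p *= g // height
    emit(25)
    scale = []
    for pos in g:
        scale.append(log(p % g))
    scale *= scale % 17
    height = g
    return pos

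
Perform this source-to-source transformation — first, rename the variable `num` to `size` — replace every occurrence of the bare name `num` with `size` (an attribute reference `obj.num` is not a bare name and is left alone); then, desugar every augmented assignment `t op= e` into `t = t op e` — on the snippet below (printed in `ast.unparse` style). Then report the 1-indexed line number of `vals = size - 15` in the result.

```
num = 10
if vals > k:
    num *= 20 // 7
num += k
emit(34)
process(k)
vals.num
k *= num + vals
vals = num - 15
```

9

Transformed code:
size = 10
if vals > k:
    size = size * (20 // 7)
size = size + k
emit(34)
process(k)
vals.num
k = k * (size + vals)
vals = size - 15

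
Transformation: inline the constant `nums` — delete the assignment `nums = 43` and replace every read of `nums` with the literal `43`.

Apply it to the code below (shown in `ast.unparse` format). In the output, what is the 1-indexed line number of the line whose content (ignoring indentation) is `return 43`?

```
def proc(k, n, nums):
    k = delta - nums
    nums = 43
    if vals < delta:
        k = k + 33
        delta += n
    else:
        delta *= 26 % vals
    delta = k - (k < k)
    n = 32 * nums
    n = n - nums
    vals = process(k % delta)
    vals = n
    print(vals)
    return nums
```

14

Transformed code:
def proc(k, n, nums):
    k = delta - 43
    if vals < delta:
        k = k + 33
        delta += n
    else:
        delta *= 26 % vals
    delta = k - (k < k)
    n = 32 * 43
    n = n - 43
    vals = process(k % delta)
    vals = n
    print(vals)
    return 43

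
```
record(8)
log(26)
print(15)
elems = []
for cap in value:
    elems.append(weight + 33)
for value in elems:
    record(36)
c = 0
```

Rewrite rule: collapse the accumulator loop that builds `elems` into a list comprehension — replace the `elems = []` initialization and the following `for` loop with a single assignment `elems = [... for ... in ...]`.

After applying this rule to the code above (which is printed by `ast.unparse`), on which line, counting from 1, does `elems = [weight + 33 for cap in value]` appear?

4

Transformed code:
record(8)
log(26)
print(15)
elems = [weight + 33 for cap in value]
for value in elems:
    record(36)
c = 0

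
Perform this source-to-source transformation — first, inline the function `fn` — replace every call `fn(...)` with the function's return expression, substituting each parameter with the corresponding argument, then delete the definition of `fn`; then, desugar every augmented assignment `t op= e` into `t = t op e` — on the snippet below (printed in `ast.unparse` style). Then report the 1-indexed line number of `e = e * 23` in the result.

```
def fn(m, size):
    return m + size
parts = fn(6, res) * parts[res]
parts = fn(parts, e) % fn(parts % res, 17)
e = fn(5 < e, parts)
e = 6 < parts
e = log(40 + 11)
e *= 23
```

6

Transformed code:
parts = (6 + res) * parts[res]
parts = (parts + e) % (parts % res + 17)
e = (5 < e) + parts
e = 6 < parts
e = log(40 + 11)
e = e * 23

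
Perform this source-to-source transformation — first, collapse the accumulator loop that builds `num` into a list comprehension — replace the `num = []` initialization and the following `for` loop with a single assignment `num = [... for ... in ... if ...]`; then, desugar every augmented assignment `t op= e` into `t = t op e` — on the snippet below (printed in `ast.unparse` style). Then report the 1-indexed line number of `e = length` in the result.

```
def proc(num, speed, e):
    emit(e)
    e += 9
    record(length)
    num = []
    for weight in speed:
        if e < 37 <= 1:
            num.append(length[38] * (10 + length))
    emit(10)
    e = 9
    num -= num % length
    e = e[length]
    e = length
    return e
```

10

Transformed code:
def proc(num, speed, e):
    emit(e)
    e = e + 9
    record(length)
    num = [length[38] * (10 + length) for weight in speed if e < 37 <= 1]
    emit(10)
    e = 9
    num = num - num % length
    e = e[length]
    e = length
    return e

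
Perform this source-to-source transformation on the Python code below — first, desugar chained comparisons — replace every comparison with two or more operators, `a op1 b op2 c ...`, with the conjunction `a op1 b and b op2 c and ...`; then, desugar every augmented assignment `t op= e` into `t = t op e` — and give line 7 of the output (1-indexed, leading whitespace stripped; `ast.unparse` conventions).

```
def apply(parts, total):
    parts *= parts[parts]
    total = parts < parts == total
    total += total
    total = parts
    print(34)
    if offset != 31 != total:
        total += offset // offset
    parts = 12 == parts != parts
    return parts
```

Transformed code:
def apply(parts, total):
    parts = parts * parts[parts]
    total = parts < parts and parts == total
    total = total + total
    total = parts
    print(34)
    if offset != 31 and 31 != total:
        total = total + offset // offset
    parts = 12 == parts and parts != parts
    return parts

if offset != 31 and 31 != total:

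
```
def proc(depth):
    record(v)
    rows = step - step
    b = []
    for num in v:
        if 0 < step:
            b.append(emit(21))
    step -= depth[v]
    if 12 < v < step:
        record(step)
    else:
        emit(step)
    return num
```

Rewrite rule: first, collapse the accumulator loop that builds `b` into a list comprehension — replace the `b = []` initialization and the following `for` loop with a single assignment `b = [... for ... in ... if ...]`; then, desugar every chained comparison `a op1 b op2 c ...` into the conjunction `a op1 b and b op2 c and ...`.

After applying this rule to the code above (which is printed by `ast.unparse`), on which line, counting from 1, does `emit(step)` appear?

Transformed code:
def proc(depth):
    record(v)
    rows = step - step
    b = [emit(21) for num in v if 0 < step]
    step -= depth[v]
    if 12 < v and v < step:
        record(step)
    else:
        emit(step)
    return num

9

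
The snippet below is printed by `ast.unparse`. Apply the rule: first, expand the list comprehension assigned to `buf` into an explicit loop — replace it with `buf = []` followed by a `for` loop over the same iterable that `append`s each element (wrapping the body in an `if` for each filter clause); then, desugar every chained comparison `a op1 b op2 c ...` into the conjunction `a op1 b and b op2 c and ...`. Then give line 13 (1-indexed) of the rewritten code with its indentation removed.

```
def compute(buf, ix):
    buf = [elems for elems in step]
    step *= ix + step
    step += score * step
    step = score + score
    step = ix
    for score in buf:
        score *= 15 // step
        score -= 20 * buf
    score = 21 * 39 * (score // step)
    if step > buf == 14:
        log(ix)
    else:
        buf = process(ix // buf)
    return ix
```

Transformed code:
def compute(buf, ix):
    buf = []
    for elems in step:
        buf.append(elems)
    step *= ix + step
    step += score * step
    step = score + score
    step = ix
    for score in buf:
        score *= 15 // step
        score -= 20 * buf
    score = 21 * 39 * (score // step)
    if step > buf and buf == 14:
        log(ix)
    else:
        buf = process(ix // buf)
    return ix

if step > buf and buf == 14:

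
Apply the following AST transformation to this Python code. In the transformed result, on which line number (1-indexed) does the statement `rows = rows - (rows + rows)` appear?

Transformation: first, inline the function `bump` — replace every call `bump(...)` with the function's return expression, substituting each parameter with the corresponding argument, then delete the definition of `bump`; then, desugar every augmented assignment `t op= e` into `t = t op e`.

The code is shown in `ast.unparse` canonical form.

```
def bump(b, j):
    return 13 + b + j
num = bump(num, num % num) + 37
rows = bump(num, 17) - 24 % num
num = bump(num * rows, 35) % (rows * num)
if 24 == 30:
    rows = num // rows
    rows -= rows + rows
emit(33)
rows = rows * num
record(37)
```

Transformed code:
num = 13 + num + num % num + 37
rows = 13 + num + 17 - 24 % num
num = (13 + num * rows + 35) % (rows * num)
if 24 == 30:
    rows = num // rows
    rows = rows - (rows + rows)
emit(33)
rows = rows * num
record(37)

6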